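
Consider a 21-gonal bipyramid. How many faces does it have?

A bipyramid over an n-gon has 2n triangular faces and n + 2 vertices: V = 21 + 2 = 23, E = 3·21 = 63, F = 2·21 = 42.
Check: V − E + F = 23 − 63 + 42 = 2.

42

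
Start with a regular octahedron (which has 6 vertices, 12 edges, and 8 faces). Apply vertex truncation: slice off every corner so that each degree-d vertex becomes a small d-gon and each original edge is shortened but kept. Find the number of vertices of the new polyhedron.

Truncation replaces each original edge-end by a new vertex, so V′ = 2E = 24.
Each original edge survives, and each old vertex of degree d contributes d new edges; summing degrees gives Σd = 2E, so E′ = E + 2E = 3E = 36.
Each original face survives and each original vertex becomes one new face: F′ = F + V = 14.

24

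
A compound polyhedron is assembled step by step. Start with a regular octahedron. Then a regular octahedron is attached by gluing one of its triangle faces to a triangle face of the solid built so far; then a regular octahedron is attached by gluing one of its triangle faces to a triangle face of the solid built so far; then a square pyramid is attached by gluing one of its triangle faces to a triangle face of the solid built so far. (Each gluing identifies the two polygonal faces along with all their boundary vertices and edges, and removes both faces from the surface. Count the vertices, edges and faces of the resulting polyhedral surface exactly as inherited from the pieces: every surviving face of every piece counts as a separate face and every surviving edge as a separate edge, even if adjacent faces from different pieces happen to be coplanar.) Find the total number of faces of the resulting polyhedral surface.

23

A regular octahedron: V=6, E=12, F=8.
Attach a regular octahedron (V=6, E=12, F=8) along a 3-gon: merge 3 vertices and 3 edges, delete both glued faces → V=9, E=21, F=14.
Attach a regular octahedron (V=6, E=12, F=8) along a 3-gon: merge 3 vertices and 3 edges, delete both glued faces → V=12, E=30, F=20.
Attach a square pyramid (V=5, E=8, F=5) along a 3-gon: merge 3 vertices and 3 edges, delete both glued faces → V=14, E=35, F=23.
Check: V − E + F = 14 − 35 + 23 = 2.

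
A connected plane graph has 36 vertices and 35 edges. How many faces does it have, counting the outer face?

Euler's formula for a connected plane graph: V − E + F = 2, so F = 2 − 36 + 35 = 1.

1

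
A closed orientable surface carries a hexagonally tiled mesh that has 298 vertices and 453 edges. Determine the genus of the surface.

3

Every face is a hexagon and each edge borders two faces, so 6F = 2·453, giving F = 151.
χ = V − E + F = 298 − 453 + 151 = -4.
For a closed orientable surface χ = 2 − 2g, so g = (2 − (-4))/2 = 3.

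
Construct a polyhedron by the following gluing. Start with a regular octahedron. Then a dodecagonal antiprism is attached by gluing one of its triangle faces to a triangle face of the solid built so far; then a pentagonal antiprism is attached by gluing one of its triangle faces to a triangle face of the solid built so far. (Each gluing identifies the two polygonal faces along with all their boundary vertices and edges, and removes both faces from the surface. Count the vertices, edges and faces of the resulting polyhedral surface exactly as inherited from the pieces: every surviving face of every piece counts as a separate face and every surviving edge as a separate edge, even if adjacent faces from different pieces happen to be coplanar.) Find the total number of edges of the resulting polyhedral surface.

A regular octahedron: V=6, E=12, F=8.
Attach a dodecagonal antiprism (V=24, E=48, F=26) along a 3-gon: merge 3 vertices and 3 edges, delete both glued faces → V=27, E=57, F=32.
Attach a pentagonal antiprism (V=10, E=20, F=12) along a 3-gon: merge 3 vertices and 3 edges, delete both glued faces → V=34, E=74, F=42.
Check: V − E + F = 34 − 74 + 42 = 2.

74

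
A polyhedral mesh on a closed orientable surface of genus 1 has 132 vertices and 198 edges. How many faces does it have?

For a closed orientable surface of genus 1, χ = 2 − 2·1 = 0.
F = 0 − V + E = 0 − 132 + 198 = 66.

66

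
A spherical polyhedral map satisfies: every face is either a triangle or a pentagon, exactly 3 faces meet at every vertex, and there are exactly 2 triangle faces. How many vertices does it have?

12

Let x be the number of pentagons; then F = 2 + x.
Edge–face incidences: 2E = 3·2 + 5·x = 6 + 5x.
Every vertex has degree 3, so 3V = 2E.
Euler: V − E + F = 2 ⇒ (2E)/3 − E + (2 + x) = 2.
Multiply by 6: 2·(2E) − 3·(2E) + 6·(2 + x) = 12, i.e. 12 + 6x − (6 + 5x) = 12.
Collecting terms: x + 6 = 12, so x = 6.
Then 2E = 6 + 5·6 = 36, so E = 18, V = 2E/3 = 12, F = 2 + 6 = 8.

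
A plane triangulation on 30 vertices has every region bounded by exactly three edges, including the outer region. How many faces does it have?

In a plane triangulation 3F = 2E and V − E + F = 2, so F = 2V − 4 = 2·30 − 4 = 56.

56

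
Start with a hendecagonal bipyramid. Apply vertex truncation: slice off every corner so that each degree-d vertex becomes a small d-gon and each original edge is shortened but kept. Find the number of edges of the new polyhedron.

99

The base solid has V = 13, E = 33, F = 22.
Truncation replaces each original edge-end by a new vertex, so V′ = 2E = 66.
Each original edge survives, and each old vertex of degree d contributes d new edges; summing degrees gives Σd = 2E, so E′ = E + 2E = 3E = 99.
Each original face survives and each original vertex becomes one new face: F′ = F + V = 35.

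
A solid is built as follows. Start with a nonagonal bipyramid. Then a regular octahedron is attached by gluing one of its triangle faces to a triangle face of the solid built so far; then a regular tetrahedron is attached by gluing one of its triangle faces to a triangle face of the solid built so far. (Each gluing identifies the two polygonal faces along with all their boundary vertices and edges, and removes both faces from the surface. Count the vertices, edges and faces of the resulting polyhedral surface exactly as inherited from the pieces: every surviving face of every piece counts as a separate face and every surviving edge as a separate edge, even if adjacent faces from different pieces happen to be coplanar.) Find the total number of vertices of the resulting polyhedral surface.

A nonagonal bipyramid: V=11, E=27, F=18.
Attach a regular octahedron (V=6, E=12, F=8) along a 3-gon: merge 3 vertices and 3 edges, delete both glued faces → V=14, E=36, F=24.
Attach a regular tetrahedron (V=4, E=6, F=4) along a 3-gon: merge 3 vertices and 3 edges, delete both glued faces → V=15, E=39, F=26.
Check: V − E + F = 15 − 39 + 26 = 2.

15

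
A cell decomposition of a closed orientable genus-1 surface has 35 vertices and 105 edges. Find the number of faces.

For a closed orientable surface of genus 1, χ = 2 − 2·1 = 0.
F = 0 − V + E = 0 − 35 + 105 = 70.

70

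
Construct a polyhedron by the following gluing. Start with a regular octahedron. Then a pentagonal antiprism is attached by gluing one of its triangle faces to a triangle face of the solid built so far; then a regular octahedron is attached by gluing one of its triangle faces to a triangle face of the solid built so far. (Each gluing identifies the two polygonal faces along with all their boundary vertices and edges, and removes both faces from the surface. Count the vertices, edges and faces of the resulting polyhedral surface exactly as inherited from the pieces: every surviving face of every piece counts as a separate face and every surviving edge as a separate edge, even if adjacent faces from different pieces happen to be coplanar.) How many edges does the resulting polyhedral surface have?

38

A regular octahedron: V=6, E=12, F=8.
Attach a pentagonal antiprism (V=10, E=20, F=12) along a 3-gon: merge 3 vertices and 3 edges, delete both glued faces → V=13, E=29, F=18.
Attach a regular octahedron (V=6, E=12, F=8) along a 3-gon: merge 3 vertices and 3 edges, delete both glued faces → V=16, E=38, F=24.
Check: V − E + F = 16 − 38 + 24 = 2.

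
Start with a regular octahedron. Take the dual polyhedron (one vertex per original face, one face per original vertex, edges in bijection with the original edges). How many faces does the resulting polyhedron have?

The base solid has V = 6, E = 12, F = 8.
The dual swaps V and F and preserves E: V′ = F = 8, E′ = E = 12, F′ = V = 6.

6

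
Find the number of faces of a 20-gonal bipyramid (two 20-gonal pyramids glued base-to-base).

40

A bipyramid over an n-gon has 2n triangular faces and n + 2 vertices: V = 20 + 2 = 22, E = 3·20 = 60, F = 2·20 = 40.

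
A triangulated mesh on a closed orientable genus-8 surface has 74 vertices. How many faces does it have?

176

χ = 2 − 2·8 = -14, and every face is a triangle so 3F = 2E.
V − E + F = -14 with E = 3F/2 gives 74 − (3/2 − 1)·F = -14, so F = 176 and E = 264.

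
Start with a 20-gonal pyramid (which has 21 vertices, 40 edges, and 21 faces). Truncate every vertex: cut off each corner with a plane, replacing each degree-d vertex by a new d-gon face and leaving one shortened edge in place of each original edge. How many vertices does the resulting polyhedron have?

80

Truncation replaces each original edge-end by a new vertex, so V′ = 2E = 80.
Each original edge survives, and each old vertex of degree d contributes d new edges; summing degrees gives Σd = 2E, so E′ = E + 2E = 3E = 120.
Each original face survives and each original vertex becomes one new face: F′ = F + V = 42.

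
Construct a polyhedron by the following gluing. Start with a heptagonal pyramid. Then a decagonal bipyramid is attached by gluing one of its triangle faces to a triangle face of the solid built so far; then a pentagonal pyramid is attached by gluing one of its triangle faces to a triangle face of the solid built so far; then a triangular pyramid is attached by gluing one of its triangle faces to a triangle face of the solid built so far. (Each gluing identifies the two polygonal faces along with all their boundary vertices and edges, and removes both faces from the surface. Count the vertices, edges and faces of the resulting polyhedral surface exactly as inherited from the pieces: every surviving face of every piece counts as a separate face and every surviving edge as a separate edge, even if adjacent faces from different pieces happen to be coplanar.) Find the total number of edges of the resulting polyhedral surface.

51

A heptagonal pyramid: V=8, E=14, F=8.
Attach a decagonal bipyramid (V=12, E=30, F=20) along a 3-gon: merge 3 vertices and 3 edges, delete both glued faces → V=17, E=41, F=26.
Attach a pentagonal pyramid (V=6, E=10, F=6) along a 3-gon: merge 3 vertices and 3 edges, delete both glued faces → V=20, E=48, F=30.
Attach a triangular pyramid (V=4, E=6, F=4) along a 3-gon: merge 3 vertices and 3 edges, delete both glued faces → V=21, E=51, F=32.
Check: V − E + F = 21 − 51 + 32 = 2.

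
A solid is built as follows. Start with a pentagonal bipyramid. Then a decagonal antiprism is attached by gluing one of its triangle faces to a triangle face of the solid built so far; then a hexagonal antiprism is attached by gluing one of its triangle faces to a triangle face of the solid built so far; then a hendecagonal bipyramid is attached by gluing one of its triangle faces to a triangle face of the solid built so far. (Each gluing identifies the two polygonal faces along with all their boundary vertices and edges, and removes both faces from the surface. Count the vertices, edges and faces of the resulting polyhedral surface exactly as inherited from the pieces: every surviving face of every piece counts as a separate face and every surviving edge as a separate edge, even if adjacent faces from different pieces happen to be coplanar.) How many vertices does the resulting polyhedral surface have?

A pentagonal bipyramid: V=7, E=15, F=10.
Attach a decagonal antiprism (V=20, E=40, F=22) along a 3-gon: merge 3 vertices and 3 edges, delete both glued faces → V=24, E=52, F=30.
Attach a hexagonal antiprism (V=12, E=24, F=14) along a 3-gon: merge 3 vertices and 3 edges, delete both glued faces → V=33, E=73, F=42.
Attach a hendecagonal bipyramid (V=13, E=33, F=22) along a 3-gon: merge 3 vertices and 3 edges, delete both glued faces → V=43, E=103, F=62.
Check: V − E + F = 43 − 103 + 62 = 2.

43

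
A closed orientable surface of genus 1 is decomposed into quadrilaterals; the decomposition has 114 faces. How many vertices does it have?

χ = 2 − 2·1 = 0, and every face is a square so 4F = 2E.
E = 4·114/2 = 228. Then V = 0 + E − F = 0 + 228 − 114 = 114.

114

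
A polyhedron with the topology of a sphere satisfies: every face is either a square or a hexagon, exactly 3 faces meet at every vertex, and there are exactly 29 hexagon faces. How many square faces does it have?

6

Let x be the number of squares; then F = 29 + x.
Edge–face incidences: 2E = 6·29 + 4·x = 174 + 4x.
Every vertex has degree 3, so 3V = 2E.
Euler: V − E + F = 2 ⇒ (2E)/3 − E + (29 + x) = 2.
Multiply by 6: 2·(2E) − 3·(2E) + 6·(29 + x) = 12, i.e. 174 + 6x − (174 + 4x) = 12.
Collecting terms: 2x = 12, so x = 6.
Then 2E = 174 + 4·6 = 198, so E = 99, V = 2E/3 = 66, F = 29 + 6 = 35.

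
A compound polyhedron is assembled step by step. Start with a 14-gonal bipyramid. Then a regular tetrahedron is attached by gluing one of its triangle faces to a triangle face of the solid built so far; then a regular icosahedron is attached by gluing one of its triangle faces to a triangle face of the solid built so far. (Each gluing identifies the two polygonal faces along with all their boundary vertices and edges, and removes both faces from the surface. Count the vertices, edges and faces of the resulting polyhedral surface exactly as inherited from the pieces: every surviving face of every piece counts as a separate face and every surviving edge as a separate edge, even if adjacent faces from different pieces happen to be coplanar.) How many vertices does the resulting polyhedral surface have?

26

A 14-gonal bipyramid: V=16, E=42, F=28.
Attach a regular tetrahedron (V=4, E=6, F=4) along a 3-gon: merge 3 vertices and 3 edges, delete both glued faces → V=17, E=45, F=30.
Attach a regular icosahedron (V=12, E=30, F=20) along a 3-gon: merge 3 vertices and 3 edges, delete both glued faces → V=26, E=72, F=48.
Check: V − E + F = 26 − 72 + 48 = 2.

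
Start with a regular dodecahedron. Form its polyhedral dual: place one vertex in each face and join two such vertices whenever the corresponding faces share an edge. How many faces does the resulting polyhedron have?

The base solid has V = 20, E = 30, F = 12.
The dual swaps V and F and preserves E: V′ = F = 12, E′ = E = 30, F′ = V = 20.

20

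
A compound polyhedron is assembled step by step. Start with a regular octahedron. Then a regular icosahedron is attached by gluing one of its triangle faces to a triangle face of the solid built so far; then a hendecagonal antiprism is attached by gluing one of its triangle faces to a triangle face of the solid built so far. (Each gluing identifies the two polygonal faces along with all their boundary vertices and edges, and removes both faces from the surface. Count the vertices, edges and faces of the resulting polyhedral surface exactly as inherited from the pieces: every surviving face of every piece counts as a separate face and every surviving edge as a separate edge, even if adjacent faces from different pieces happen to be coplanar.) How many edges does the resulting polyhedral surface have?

A regular octahedron: V=6, E=12, F=8.
Attach a regular icosahedron (V=12, E=30, F=20) along a 3-gon: merge 3 vertices and 3 edges, delete both glued faces → V=15, E=39, F=26.
Attach a hendecagonal antiprism (V=22, E=44, F=24) along a 3-gon: merge 3 vertices and 3 edges, delete both glued faces → V=34, E=80, F=48.
Check: V − E + F = 34 − 80 + 48 = 2.

80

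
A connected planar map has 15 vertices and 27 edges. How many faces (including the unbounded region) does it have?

14

Euler's formula for a connected plane graph: V − E + F = 2, so F = 2 − 15 + 27 = 14.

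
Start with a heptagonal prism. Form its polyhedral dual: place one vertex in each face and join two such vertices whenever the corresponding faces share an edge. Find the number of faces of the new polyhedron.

The base solid has V = 14, E = 21, F = 9.
The dual swaps V and F and preserves E: V′ = F = 9, E′ = E = 21, F′ = V = 14.

14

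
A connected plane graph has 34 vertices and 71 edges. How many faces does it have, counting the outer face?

39

Euler's formula for a connected plane graph: V − E + F = 2, so F = 2 − 34 + 71 = 39.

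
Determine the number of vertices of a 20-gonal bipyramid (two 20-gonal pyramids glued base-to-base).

22

A bipyramid over an n-gon has 2n triangular faces and n + 2 vertices: V = 20 + 2 = 22, E = 3·20 = 60, F = 2·20 = 40.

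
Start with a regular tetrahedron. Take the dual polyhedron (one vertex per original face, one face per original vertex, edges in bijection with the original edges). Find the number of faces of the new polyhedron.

4

The base solid has V = 4, E = 6, F = 4.
The dual swaps V and F and preserves E: V′ = F = 4, E′ = E = 6, F′ = V = 4.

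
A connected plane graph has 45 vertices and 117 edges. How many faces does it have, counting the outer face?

Euler's formula for a connected plane graph: V − E + F = 2, so F = 2 − 45 + 117 = 74.

74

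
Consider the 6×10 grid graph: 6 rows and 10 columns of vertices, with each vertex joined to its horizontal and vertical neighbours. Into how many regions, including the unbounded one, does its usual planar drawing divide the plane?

The grid has V = 6·10 = 60 vertices and E = 6·9 + 10·5 = 104 edges.
F = 2 − V + E = 2 − 60 + 104 = 46.

46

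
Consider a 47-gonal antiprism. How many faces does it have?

An antiprism on an n-gon has two n-gon caps and 2n triangles: V = 2·47 = 94, E = 4·47 = 188, F = 2·47 + 2 = 96.

96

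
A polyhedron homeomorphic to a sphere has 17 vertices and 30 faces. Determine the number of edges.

Here V − E + F = 2.
E = V + F − (2) = 17 + 30 − (2) = 45.

45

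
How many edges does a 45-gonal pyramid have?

90

A pyramid on an n-gon base has one n-gon and n triangles: V = 45 + 1 = 46, E = 2·45 = 90, F = 45 + 1 = 46.
Check: V − E + F = 46 − 90 + 46 = 2.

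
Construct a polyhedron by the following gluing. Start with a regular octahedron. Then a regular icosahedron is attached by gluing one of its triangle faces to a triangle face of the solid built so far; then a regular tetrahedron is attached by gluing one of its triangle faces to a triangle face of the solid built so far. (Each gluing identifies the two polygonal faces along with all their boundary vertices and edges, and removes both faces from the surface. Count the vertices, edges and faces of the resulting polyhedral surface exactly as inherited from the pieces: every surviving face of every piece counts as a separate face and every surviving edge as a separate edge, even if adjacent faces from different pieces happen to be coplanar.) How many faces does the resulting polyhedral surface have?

A regular octahedron: V=6, E=12, F=8.
Attach a regular icosahedron (V=12, E=30, F=20) along a 3-gon: merge 3 vertices and 3 edges, delete both glued faces → V=15, E=39, F=26.
Attach a regular tetrahedron (V=4, E=6, F=4) along a 3-gon: merge 3 vertices and 3 edges, delete both glued faces → V=16, E=42, F=28.
Check: V − E + F = 16 − 42 + 28 = 2.

28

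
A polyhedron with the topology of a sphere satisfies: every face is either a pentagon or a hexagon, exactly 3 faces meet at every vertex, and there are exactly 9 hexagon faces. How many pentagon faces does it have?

Let x be the number of pentagons; then F = 9 + x.
Edge–face incidences: 2E = 6·9 + 5·x = 54 + 5x.
Every vertex has degree 3, so 3V = 2E.
Euler: V − E + F = 2 ⇒ (2E)/3 − E + (9 + x) = 2.
Multiply by 6: 2·(2E) − 3·(2E) + 6·(9 + x) = 12, i.e. 54 + 6x − (54 + 5x) = 12.
Collecting terms: x = 12.
Then 2E = 54 + 5·12 = 114, so E = 57, V = 2E/3 = 38, F = 9 + 12 = 21.

12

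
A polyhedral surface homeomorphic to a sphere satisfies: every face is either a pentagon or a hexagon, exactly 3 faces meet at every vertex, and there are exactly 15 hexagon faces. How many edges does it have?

Let x be the number of pentagons; then F = 15 + x.
Edge–face incidences: 2E = 6·15 + 5·x = 90 + 5x.
Every vertex has degree 3, so 3V = 2E.
Euler: V − E + F = 2 ⇒ (2E)/3 − E + (15 + x) = 2.
Multiply by 6: 2·(2E) − 3·(2E) + 6·(15 + x) = 12, i.e. 90 + 6x − (90 + 5x) = 12.
Collecting terms: x = 12.
Then 2E = 90 + 5·12 = 150, so E = 75, V = 2E/3 = 50, F = 15 + 12 = 27.

75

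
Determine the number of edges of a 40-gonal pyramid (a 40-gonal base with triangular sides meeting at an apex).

80

A pyramid on an n-gon base has one n-gon and n triangles: V = 40 + 1 = 41, E = 2·40 = 80, F = 40 + 1 = 41.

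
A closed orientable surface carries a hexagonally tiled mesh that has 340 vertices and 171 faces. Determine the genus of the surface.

Every face is a hexagon, so 2E = 6·171 = 1026, giving E = 513.
χ = V − E + F = 340 − 513 + 171 = -2.
For a closed orientable surface χ = 2 − 2g, so g = (2 − (-2))/2 = 2.

2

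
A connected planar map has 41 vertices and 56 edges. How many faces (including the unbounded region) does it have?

17

Euler's formula for a connected plane graph: V − E + F = 2, so F = 2 − 41 + 56 = 17.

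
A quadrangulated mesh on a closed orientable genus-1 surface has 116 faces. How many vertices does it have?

116

χ = 2 − 2·1 = 0, and every face is a square so 4F = 2E.
E = 4·116/2 = 232. Then V = 0 + E − F = 0 + 232 − 116 = 116.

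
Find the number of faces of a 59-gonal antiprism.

120

An antiprism on an n-gon has two n-gon caps and 2n triangles: V = 2·59 = 118, E = 4·59 = 236, F = 2·59 + 2 = 120.
Check: V − E + F = 118 − 236 + 120 = 2.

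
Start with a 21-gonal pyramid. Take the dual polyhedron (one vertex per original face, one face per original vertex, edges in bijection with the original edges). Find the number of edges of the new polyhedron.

42

The base solid has V = 22, E = 42, F = 22.
The dual swaps V and F and preserves E: V′ = F = 22, E′ = E = 42, F′ = V = 22.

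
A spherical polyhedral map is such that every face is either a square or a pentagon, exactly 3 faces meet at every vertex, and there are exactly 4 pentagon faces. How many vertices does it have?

12

Let x be the number of squares; then F = 4 + x.
Edge–face incidences: 2E = 5·4 + 4·x = 20 + 4x.
Every vertex has degree 3, so 3V = 2E.
Euler: V − E + F = 2 ⇒ (2E)/3 − E + (4 + x) = 2.
Multiply by 6: 2·(2E) − 3·(2E) + 6·(4 + x) = 12, i.e. 24 + 6x − (20 + 4x) = 12.
Collecting terms: 2x + 4 = 12, so 2x = 8, so x = 4.
Then 2E = 20 + 4·4 = 36, so E = 18, V = 2E/3 = 12, F = 4 + 4 = 8.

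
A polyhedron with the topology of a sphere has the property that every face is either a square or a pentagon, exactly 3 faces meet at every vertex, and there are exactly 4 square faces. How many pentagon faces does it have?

4

Let x be the number of pentagons; then F = 4 + x.
Edge–face incidences: 2E = 4·4 + 5·x = 16 + 5x.
Every vertex has degree 3, so 3V = 2E.
Euler: V − E + F = 2 ⇒ (2E)/3 − E + (4 + x) = 2.
Multiply by 6: 2·(2E) − 3·(2E) + 6·(4 + x) = 12, i.e. 24 + 6x − (16 + 5x) = 12.
Collecting terms: x + 8 = 12, so x = 4.
Then 2E = 16 + 5·4 = 36, so E = 18, V = 2E/3 = 12, F = 4 + 4 = 8.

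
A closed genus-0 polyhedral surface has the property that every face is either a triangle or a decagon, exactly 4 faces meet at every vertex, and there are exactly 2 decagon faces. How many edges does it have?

Let x be the number of triangles; then F = 2 + x.
Edge–face incidences: 2E = 10·2 + 3·x = 20 + 3x.
Every vertex has degree 4, so 4V = 2E.
Euler: V − E + F = 2 ⇒ (2E)/4 − E + (2 + x) = 2.
Multiply by 8: 2·(2E) − 4·(2E) + 8·(2 + x) = 16, i.e. 16 + 8x − 2·(20 + 3x) = 16.
Collecting terms: 2x − 24 = 16, so 2x = 40, so x = 20.
Then 2E = 20 + 3·20 = 80, so E = 40, V = 2E/4 = 20, F = 2 + 20 = 22.

40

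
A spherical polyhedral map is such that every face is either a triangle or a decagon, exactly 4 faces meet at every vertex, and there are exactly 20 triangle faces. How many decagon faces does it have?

2

Let x be the number of decagons; then F = 20 + x.
Edge–face incidences: 2E = 3·20 + 10·x = 60 + 10x.
Every vertex has degree 4, so 4V = 2E.
Euler: V − E + F = 2 ⇒ (2E)/4 − E + (20 + x) = 2.
Multiply by 8: 2·(2E) − 4·(2E) + 8·(20 + x) = 16, i.e. 160 + 8x − 2·(60 + 10x) = 16.
Collecting terms: −12x + 40 = 16, so −12x = −24, so x = 2.
Then 2E = 60 + 10·2 = 80, so E = 40, V = 2E/4 = 20, F = 20 + 2 = 22.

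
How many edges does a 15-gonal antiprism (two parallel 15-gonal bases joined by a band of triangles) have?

An antiprism on an n-gon has two n-gon caps and 2n triangles: V = 2·15 = 30, E = 4·15 = 60, F = 2·15 + 2 = 32.

60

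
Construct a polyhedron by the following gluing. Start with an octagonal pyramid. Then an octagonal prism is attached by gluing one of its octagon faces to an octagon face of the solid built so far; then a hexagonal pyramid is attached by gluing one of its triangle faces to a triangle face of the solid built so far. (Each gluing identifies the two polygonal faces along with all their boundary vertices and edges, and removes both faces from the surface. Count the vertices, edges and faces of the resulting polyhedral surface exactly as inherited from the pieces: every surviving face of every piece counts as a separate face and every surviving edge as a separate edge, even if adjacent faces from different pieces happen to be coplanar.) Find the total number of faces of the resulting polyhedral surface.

22

An octagonal pyramid: V=9, E=16, F=9.
Attach an octagonal prism (V=16, E=24, F=10) along an 8-gon: merge 8 vertices and 8 edges, delete both glued faces → V=17, E=32, F=17.
Attach a hexagonal pyramid (V=7, E=12, F=7) along a 3-gon: merge 3 vertices and 3 edges, delete both glued faces → V=21, E=41, F=22.
Check: V − E + F = 21 − 41 + 22 = 2.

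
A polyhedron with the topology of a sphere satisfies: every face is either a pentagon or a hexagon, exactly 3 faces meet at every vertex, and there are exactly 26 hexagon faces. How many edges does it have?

Let x be the number of pentagons; then F = 26 + x.
Edge–face incidences: 2E = 6·26 + 5·x = 156 + 5x.
Every vertex has degree 3, so 3V = 2E.
Euler: V − E + F = 2 ⇒ (2E)/3 − E + (26 + x) = 2.
Multiply by 6: 2·(2E) − 3·(2E) + 6·(26 + x) = 12, i.e. 156 + 6x − (156 + 5x) = 12.
Collecting terms: x = 12.
Then 2E = 156 + 5·12 = 216, so E = 108, V = 2E/3 = 72, F = 26 + 12 = 38.

108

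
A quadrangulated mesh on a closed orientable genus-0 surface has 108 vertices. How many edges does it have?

χ = 2 − 2·0 = 2, and every face is a square so 4F = 2E.
V − E + F = 2 with E = 4F/2 gives 108 − (4/2 − 1)·F = 2, so F = 106 and E = 212.

212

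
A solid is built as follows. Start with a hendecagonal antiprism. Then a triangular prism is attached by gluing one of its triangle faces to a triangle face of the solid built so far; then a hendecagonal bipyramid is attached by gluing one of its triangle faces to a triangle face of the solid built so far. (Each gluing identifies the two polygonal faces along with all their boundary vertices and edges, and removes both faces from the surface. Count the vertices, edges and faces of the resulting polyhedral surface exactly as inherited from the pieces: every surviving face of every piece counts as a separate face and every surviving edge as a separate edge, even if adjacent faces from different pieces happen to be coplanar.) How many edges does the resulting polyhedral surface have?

A hendecagonal antiprism: V=22, E=44, F=24.
Attach a triangular prism (V=6, E=9, F=5) along a 3-gon: merge 3 vertices and 3 edges, delete both glued faces → V=25, E=50, F=27.
Attach a hendecagonal bipyramid (V=13, E=33, F=22) along a 3-gon: merge 3 vertices and 3 edges, delete both glued faces → V=35, E=80, F=47.
Check: V − E + F = 35 − 80 + 47 = 2.

80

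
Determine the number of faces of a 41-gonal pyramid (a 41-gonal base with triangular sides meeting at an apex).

A pyramid on an n-gon base has one n-gon and n triangles: V = 41 + 1 = 42, E = 2·41 = 82, F = 41 + 1 = 42.

42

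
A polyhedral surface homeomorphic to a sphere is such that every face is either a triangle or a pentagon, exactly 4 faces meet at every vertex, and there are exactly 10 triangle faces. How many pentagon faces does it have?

2

Let x be the number of pentagons; then F = 10 + x.
Edge–face incidences: 2E = 3·10 + 5·x = 30 + 5x.
Every vertex has degree 4, so 4V = 2E.
Euler: V − E + F = 2 ⇒ (2E)/4 − E + (10 + x) = 2.
Multiply by 8: 2·(2E) − 4·(2E) + 8·(10 + x) = 16, i.e. 80 + 8x − 2·(30 + 5x) = 16.
Collecting terms: −2x + 20 = 16, so −2x = −4, so x = 2.
Then 2E = 30 + 5·2 = 40, so E = 20, V = 2E/4 = 10, F = 10 + 2 = 12.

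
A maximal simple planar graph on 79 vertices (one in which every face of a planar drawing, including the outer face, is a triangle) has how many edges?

231

In a plane triangulation 3F = 2E and V − E + F = 2, so E = 3V − 6 = 3·79 − 6 = 231.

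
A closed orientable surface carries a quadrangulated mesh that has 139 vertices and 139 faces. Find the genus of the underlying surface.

1

Every face is a square, so 2E = 4·139 = 556, giving E = 278.
χ = V − E + F = 139 − 278 + 139 = 0.
For a closed orientable surface χ = 2 − 2g, so g = (2 − (0))/2 = 1.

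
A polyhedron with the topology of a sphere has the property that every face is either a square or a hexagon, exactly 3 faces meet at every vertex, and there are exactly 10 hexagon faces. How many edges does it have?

42

Let x be the number of squares; then F = 10 + x.
Edge–face incidences: 2E = 6·10 + 4·x = 60 + 4x.
Every vertex has degree 3, so 3V = 2E.
Euler: V − E + F = 2 ⇒ (2E)/3 − E + (10 + x) = 2.
Multiply by 6: 2·(2E) − 3·(2E) + 6·(10 + x) = 12, i.e. 60 + 6x − (60 + 4x) = 12.
Collecting terms: 2x = 12, so x = 6.
Then 2E = 60 + 4·6 = 84, so E = 42, V = 2E/3 = 28, F = 10 + 6 = 16.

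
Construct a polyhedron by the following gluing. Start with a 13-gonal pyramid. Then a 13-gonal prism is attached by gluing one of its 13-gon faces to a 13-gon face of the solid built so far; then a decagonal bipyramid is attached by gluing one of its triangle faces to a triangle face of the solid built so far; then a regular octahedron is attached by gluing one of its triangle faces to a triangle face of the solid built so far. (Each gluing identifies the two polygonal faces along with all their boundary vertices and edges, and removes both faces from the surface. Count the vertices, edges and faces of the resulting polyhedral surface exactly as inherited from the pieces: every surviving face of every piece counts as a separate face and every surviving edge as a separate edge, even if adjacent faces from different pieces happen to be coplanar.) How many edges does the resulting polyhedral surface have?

A 13-gonal pyramid: V=14, E=26, F=14.
Attach a 13-gonal prism (V=26, E=39, F=15) along a 13-gon: merge 13 vertices and 13 edges, delete both glued faces → V=27, E=52, F=27.
Attach a decagonal bipyramid (V=12, E=30, F=20) along a 3-gon: merge 3 vertices and 3 edges, delete both glued faces → V=36, E=79, F=45.
Attach a regular octahedron (V=6, E=12, F=8) along a 3-gon: merge 3 vertices and 3 edges, delete both glued faces → V=39, E=88, F=51.
Check: V − E + F = 39 − 88 + 51 = 2.

88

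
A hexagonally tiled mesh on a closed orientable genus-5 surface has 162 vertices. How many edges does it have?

χ = 2 − 2·5 = -8, and every face is a hexagon so 6F = 2E.
V − E + F = -8 with E = 6F/2 gives 162 − (6/2 − 1)·F = -8, so F = 85 and E = 255.

255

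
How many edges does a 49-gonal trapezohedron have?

The n-trapezohedron (dual of the n-antiprism) has V = 2·49 + 2 = 100, E = 4·49 = 196, F = 2·49 = 98.

196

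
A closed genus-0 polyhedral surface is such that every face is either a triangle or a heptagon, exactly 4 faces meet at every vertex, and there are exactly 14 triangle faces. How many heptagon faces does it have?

2

Let x be the number of heptagons; then F = 14 + x.
Edge–face incidences: 2E = 3·14 + 7·x = 42 + 7x.
Every vertex has degree 4, so 4V = 2E.
Euler: V − E + F = 2 ⇒ (2E)/4 − E + (14 + x) = 2.
Multiply by 8: 2·(2E) − 4·(2E) + 8·(14 + x) = 16, i.e. 112 + 8x − 2·(42 + 7x) = 16.
Collecting terms: −6x + 28 = 16, so −6x = −12, so x = 2.
Then 2E = 42 + 7·2 = 56, so E = 28, V = 2E/4 = 14, F = 14 + 2 = 16.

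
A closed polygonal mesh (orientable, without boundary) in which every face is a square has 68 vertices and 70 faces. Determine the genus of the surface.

2

Every face is a square, so 2E = 4·70 = 280, giving E = 140.
χ = V − E + F = 68 − 140 + 70 = -2.
For a closed orientable surface χ = 2 − 2g, so g = (2 − (-2))/2 = 2.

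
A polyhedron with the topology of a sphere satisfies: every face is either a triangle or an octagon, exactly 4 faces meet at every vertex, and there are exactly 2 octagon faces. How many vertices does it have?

Let x be the number of triangles; then F = 2 + x.
Edge–face incidences: 2E = 8·2 + 3·x = 16 + 3x.
Every vertex has degree 4, so 4V = 2E.
Euler: V − E + F = 2 ⇒ (2E)/4 − E + (2 + x) = 2.
Multiply by 8: 2·(2E) − 4·(2E) + 8·(2 + x) = 16, i.e. 16 + 8x − 2·(16 + 3x) = 16.
Collecting terms: 2x − 16 = 16, so 2x = 32, so x = 16.
Then 2E = 16 + 3·16 = 64, so E = 32, V = 2E/4 = 16, F = 2 + 16 = 18.

16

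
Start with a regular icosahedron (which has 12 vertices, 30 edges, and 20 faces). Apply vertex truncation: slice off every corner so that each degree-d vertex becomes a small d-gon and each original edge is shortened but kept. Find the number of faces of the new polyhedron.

Truncation replaces each original edge-end by a new vertex, so V′ = 2E = 60.
Each original edge survives, and each old vertex of degree d contributes d new edges; summing degrees gives Σd = 2E, so E′ = E + 2E = 3E = 90.
Each original face survives and each original vertex becomes one new face: F′ = F + V = 32.

32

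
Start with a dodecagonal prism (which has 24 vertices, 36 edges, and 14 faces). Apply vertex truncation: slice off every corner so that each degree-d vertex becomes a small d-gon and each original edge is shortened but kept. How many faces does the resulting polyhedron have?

38

Truncation replaces each original edge-end by a new vertex, so V′ = 2E = 72.
Each original edge survives, and each old vertex of degree d contributes d new edges; summing degrees gives Σd = 2E, so E′ = E + 2E = 3E = 108.
Each original face survives and each original vertex becomes one new face: F′ = F + V = 38.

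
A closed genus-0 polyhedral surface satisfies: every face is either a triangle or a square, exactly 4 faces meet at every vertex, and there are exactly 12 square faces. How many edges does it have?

36

Let x be the number of triangles; then F = 12 + x.
Edge–face incidences: 2E = 4·12 + 3·x = 48 + 3x.
Every vertex has degree 4, so 4V = 2E.
Euler: V − E + F = 2 ⇒ (2E)/4 − E + (12 + x) = 2.
Multiply by 8: 2·(2E) − 4·(2E) + 8·(12 + x) = 16, i.e. 96 + 8x − 2·(48 + 3x) = 16.
Collecting terms: 2x = 16, so x = 8.
Then 2E = 48 + 3·8 = 72, so E = 36, V = 2E/4 = 18, F = 12 + 8 = 20.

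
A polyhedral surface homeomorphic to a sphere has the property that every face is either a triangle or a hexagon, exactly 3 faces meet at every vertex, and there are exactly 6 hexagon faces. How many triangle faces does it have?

Let x be the number of triangles; then F = 6 + x.
Edge–face incidences: 2E = 6·6 + 3·x = 36 + 3x.
Every vertex has degree 3, so 3V = 2E.
Euler: V − E + F = 2 ⇒ (2E)/3 − E + (6 + x) = 2.
Multiply by 6: 2·(2E) − 3·(2E) + 6·(6 + x) = 12, i.e. 36 + 6x − (36 + 3x) = 12.
Collecting terms: 3x = 12, so x = 4.
Then 2E = 36 + 3·4 = 48, so E = 24, V = 2E/3 = 16, F = 6 + 4 = 10.

4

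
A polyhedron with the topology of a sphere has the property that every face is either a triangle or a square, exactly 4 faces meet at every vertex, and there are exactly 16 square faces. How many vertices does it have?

Let x be the number of triangles; then F = 16 + x.
Edge–face incidences: 2E = 4·16 + 3·x = 64 + 3x.
Every vertex has degree 4, so 4V = 2E.
Euler: V − E + F = 2 ⇒ (2E)/4 − E + (16 + x) = 2.
Multiply by 8: 2·(2E) − 4·(2E) + 8·(16 + x) = 16, i.e. 128 + 8x − 2·(64 + 3x) = 16.
Collecting terms: 2x = 16, so x = 8.
Then 2E = 64 + 3·8 = 88, so E = 44, V = 2E/4 = 22, F = 16 + 8 = 24.

22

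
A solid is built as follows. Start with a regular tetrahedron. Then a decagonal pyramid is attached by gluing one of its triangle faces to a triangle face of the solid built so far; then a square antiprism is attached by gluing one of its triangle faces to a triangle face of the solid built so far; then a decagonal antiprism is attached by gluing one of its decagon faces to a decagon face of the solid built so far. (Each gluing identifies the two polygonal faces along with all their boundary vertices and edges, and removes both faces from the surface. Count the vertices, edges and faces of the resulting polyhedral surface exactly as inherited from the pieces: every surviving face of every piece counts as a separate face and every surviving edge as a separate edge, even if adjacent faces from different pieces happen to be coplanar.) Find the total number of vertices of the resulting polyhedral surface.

A regular tetrahedron: V=4, E=6, F=4.
Attach a decagonal pyramid (V=11, E=20, F=11) along a 3-gon: merge 3 vertices and 3 edges, delete both glued faces → V=12, E=23, F=13.
Attach a square antiprism (V=8, E=16, F=10) along a 3-gon: merge 3 vertices and 3 edges, delete both glued faces → V=17, E=36, F=21.
Attach a decagonal antiprism (V=20, E=40, F=22) along a 10-gon: merge 10 vertices and 10 edges, delete both glued faces → V=27, E=66, F=41.
Check: V − E + F = 27 − 66 + 41 = 2.

27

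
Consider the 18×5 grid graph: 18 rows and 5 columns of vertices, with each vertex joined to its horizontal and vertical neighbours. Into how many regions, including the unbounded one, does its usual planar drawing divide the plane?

69

The grid has V = 18·5 = 90 vertices and E = 18·4 + 5·17 = 157 edges.
F = 2 − V + E = 2 − 90 + 157 = 69.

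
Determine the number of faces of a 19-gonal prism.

A prism on an n-gon has two n-gon bases and n rectangular sides: V = 2·19 = 38, E = 3·19 = 57, F = 19 + 2 = 21.
Check: V − E + F = 38 − 57 + 21 = 2.

21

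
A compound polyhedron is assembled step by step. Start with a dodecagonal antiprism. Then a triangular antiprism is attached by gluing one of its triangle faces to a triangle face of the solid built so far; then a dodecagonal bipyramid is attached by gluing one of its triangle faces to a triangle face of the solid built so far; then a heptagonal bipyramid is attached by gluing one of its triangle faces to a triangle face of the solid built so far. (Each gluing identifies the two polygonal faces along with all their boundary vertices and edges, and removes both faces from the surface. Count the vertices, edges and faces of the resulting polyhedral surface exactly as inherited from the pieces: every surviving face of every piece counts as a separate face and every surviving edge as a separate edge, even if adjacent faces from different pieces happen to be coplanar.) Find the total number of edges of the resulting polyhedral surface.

108

A dodecagonal antiprism: V=24, E=48, F=26.
Attach a triangular antiprism (V=6, E=12, F=8) along a 3-gon: merge 3 vertices and 3 edges, delete both glued faces → V=27, E=57, F=32.
Attach a dodecagonal bipyramid (V=14, E=36, F=24) along a 3-gon: merge 3 vertices and 3 edges, delete both glued faces → V=38, E=90, F=54.
Attach a heptagonal bipyramid (V=9, E=21, F=14) along a 3-gon: merge 3 vertices and 3 edges, delete both glued faces → V=44, E=108, F=66.
Check: V − E + F = 44 − 108 + 66 = 2.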